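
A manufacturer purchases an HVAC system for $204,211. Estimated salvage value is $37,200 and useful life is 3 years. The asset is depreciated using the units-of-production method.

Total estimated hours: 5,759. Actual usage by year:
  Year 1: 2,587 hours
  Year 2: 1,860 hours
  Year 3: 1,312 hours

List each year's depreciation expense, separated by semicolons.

Depreciable base = $204,211 − $37,200 = $167,011.
Rate = $167,011 / 5,759 hours = $29 per hour.
Year 1: 2,587 × $29 = $75,023. Book value $129,188.
Year 2: 1,860 × $29 = $53,940. Book value $75,248.
Year 3: 1,312 × $29 = $38,048. Book value $37,200.

$75,023; $53,940; $38,048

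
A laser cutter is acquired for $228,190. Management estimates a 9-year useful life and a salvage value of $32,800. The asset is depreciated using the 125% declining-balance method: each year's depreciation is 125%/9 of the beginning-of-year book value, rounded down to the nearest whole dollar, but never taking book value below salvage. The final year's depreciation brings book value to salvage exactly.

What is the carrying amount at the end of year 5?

Depreciable base = $228,190 − $32,800 = $195,390.
Year 1: ⌊$228,190 × 125%/9⌋ = $31,693. Book value $196,497.
Year 2: ⌊$196,497 × 125%/9⌋ = $27,291. Book value $169,206.
Year 3: ⌊$169,206 × 125%/9⌋ = $23,500. Book value $145,706.
Year 4: ⌊$145,706 × 125%/9⌋ = $20,236. Book value $125,470.
Year 5: ⌊$125,470 × 125%/9⌋ = $17,426. Book value $108,044.

$108,044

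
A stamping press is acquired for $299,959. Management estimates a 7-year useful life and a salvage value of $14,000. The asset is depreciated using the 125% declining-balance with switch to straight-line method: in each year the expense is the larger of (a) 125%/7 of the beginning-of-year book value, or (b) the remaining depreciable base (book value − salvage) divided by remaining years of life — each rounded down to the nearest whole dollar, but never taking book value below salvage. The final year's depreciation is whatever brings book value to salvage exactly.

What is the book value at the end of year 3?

$164,717

Depreciable base = $299,959 − $14,000 = $285,959.
Year 1: DB = ⌊$299,959 × 125%/7⌋ = $53,564; SL = ⌊$285,959/7⌋ = $40,851 → take DB $53,564. Book value $246,395.
Year 2: DB = ⌊$246,395 × 125%/7⌋ = $43,999; SL = ⌊$232,395/6⌋ = $38,732 → take DB $43,999. Book value $202,396.
Year 3: DB = ⌊$202,396 × 125%/7⌋ = $36,142; SL = ⌊$188,396/5⌋ = $37,679 → take SL $37,679. Book value $164,717.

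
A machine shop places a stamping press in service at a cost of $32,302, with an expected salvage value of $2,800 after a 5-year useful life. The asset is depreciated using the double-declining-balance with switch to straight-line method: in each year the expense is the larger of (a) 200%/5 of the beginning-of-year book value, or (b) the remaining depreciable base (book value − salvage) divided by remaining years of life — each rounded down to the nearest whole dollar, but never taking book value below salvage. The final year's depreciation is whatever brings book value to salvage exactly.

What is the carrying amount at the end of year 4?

$4,187

Depreciable base = $32,302 − $2,800 = $29,502.
Year 1: DB = ⌊$32,302 × 200%/5⌋ = $12,920; SL = ⌊$29,502/5⌋ = $5,900 → take DB $12,920. Book value $19,382.
Year 2: DB = ⌊$19,382 × 200%/5⌋ = $7,752; SL = ⌊$16,582/4⌋ = $4,145 → take DB $7,752. Book value $11,630.
Year 3: DB = ⌊$11,630 × 200%/5⌋ = $4,652; SL = ⌊$8,830/3⌋ = $2,943 → take DB $4,652. Book value $6,978.
Year 4: DB = ⌊$6,978 × 200%/5⌋ = $2,791; SL = ⌊$4,178/2⌋ = $2,089 → take DB $2,791. Book value $4,187.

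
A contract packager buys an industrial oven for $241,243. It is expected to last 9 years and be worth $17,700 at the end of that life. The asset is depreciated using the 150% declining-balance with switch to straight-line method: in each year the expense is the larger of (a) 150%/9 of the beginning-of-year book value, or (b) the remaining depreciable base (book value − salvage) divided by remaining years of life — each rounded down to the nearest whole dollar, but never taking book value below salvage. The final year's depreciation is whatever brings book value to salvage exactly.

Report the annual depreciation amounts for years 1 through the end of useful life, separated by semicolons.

Depreciable base = $241,243 − $17,700 = $223,543.
Year 1: DB = ⌊$241,243 × 150%/9⌋ = $40,207; SL = ⌊$223,543/9⌋ = $24,838 → take DB $40,207. Book value $201,036.
Year 2: DB = ⌊$201,036 × 150%/9⌋ = $33,506; SL = ⌊$183,336/8⌋ = $22,917 → take DB $33,506. Book value $167,530.
Year 3: DB = ⌊$167,530 × 150%/9⌋ = $27,921; SL = ⌊$149,830/7⌋ = $21,404 → take DB $27,921. Book value $139,609.
Year 4: DB = ⌊$139,609 × 150%/9⌋ = $23,268; SL = ⌊$121,909/6⌋ = $20,318 → take DB $23,268. Book value $116,341.
Year 5: DB = ⌊$116,341 × 150%/9⌋ = $19,390; SL = ⌊$98,641/5⌋ = $19,728 → take SL $19,728. Book value $96,613.
Year 6: DB = ⌊$96,613 × 150%/9⌋ = $16,102; SL = ⌊$78,913/4⌋ = $19,728 → take SL $19,728. Book value $76,885.
Year 7: DB = ⌊$76,885 × 150%/9⌋ = $12,814; SL = ⌊$59,185/3⌋ = $19,728 → take SL $19,728. Book value $57,157.
Year 8: DB = ⌊$57,157 × 150%/9⌋ = $9,526; SL = ⌊$39,457/2⌋ = $19,728 → take SL $19,728. Book value $37,429.
Year 9 (final): $37,429 − $17,700 = $19,729. Book value $17,700.

$40,207; $33,506; $27,921; $23,268; $19,728; $19,728; $19,728; $19,728; $19,729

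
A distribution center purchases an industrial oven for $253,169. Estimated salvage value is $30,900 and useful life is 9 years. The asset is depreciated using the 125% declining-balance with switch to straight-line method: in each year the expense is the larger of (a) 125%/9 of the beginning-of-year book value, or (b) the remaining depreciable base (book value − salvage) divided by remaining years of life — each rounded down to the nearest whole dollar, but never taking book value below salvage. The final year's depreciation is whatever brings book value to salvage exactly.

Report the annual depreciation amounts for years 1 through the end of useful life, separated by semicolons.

Depreciable base = $253,169 − $30,900 = $222,269.
Year 1: DB = ⌊$253,169 × 125%/9⌋ = $35,162; SL = ⌊$222,269/9⌋ = $24,696 → take DB $35,162. Book value $218,007.
Year 2: DB = ⌊$218,007 × 125%/9⌋ = $30,278; SL = ⌊$187,107/8⌋ = $23,388 → take DB $30,278. Book value $187,729.
Year 3: DB = ⌊$187,729 × 125%/9⌋ = $26,073; SL = ⌊$156,829/7⌋ = $22,404 → take DB $26,073. Book value $161,656.
Year 4: DB = ⌊$161,656 × 125%/9⌋ = $22,452; SL = ⌊$130,756/6⌋ = $21,792 → take DB $22,452. Book value $139,204.
Year 5: DB = ⌊$139,204 × 125%/9⌋ = $19,333; SL = ⌊$108,304/5⌋ = $21,660 → take SL $21,660. Book value $117,544.
Year 6: DB = ⌊$117,544 × 125%/9⌋ = $16,325; SL = ⌊$86,644/4⌋ = $21,661 → take SL $21,661. Book value $95,883.
Year 7: DB = ⌊$95,883 × 125%/9⌋ = $13,317; SL = ⌊$64,983/3⌋ = $21,661 → take SL $21,661. Book value $74,222.
Year 8: DB = ⌊$74,222 × 125%/9⌋ = $10,308; SL = ⌊$43,322/2⌋ = $21,661 → take SL $21,661. Book value $52,561.
Year 9 (final): $52,561 − $30,900 = $21,661. Book value $30,900.

$35,162; $30,278; $26,073; $22,452; $21,660; $21,661; $21,661; $21,661; $21,661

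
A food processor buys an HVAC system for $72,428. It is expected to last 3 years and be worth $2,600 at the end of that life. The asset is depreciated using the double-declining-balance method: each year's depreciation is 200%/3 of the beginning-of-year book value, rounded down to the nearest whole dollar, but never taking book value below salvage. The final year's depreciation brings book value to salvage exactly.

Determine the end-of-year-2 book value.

$8,048

Depreciable base = $72,428 − $2,600 = $69,828.
Year 1: ⌊$72,428 × 200%/3⌋ = $48,285. Book value $24,143.
Year 2: ⌊$24,143 × 200%/3⌋ = $16,095. Book value $8,048.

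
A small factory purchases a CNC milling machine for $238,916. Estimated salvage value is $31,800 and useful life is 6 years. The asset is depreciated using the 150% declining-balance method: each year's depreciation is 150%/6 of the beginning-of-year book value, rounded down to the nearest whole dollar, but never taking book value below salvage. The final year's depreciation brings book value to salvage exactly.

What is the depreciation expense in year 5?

$18,899

Depreciable base = $238,916 − $31,800 = $207,116.
Year 1: ⌊$238,916 × 150%/6⌋ = $59,729. Book value $179,187.
Year 2: ⌊$179,187 × 150%/6⌋ = $44,796. Book value $134,391.
Year 3: ⌊$134,391 × 150%/6⌋ = $33,597. Book value $100,794.
Year 4: ⌊$100,794 × 150%/6⌋ = $25,198. Book value $75,596.
Year 5: ⌊$75,596 × 150%/6⌋ = $18,899. Book value $56,697.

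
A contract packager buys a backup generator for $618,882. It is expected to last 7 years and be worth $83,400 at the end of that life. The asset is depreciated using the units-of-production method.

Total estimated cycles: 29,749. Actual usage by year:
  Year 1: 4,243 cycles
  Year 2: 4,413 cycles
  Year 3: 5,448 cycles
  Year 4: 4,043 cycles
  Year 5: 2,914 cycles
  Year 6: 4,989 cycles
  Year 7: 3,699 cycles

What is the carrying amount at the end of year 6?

Depreciable base = $618,882 − $83,400 = $535,482.
Rate = $535,482 / 29,749 cycles = $18 per cycle.
Year 1: 4,243 × $18 = $76,374. Book value $542,508.
Year 2: 4,413 × $18 = $79,434. Book value $463,074.
Year 3: 5,448 × $18 = $98,064. Book value $365,010.
Year 4: 4,043 × $18 = $72,774. Book value $292,236.
Year 5: 2,914 × $18 = $52,452. Book value $239,784.
Year 6: 4,989 × $18 = $89,802. Book value $149,982.

$149,982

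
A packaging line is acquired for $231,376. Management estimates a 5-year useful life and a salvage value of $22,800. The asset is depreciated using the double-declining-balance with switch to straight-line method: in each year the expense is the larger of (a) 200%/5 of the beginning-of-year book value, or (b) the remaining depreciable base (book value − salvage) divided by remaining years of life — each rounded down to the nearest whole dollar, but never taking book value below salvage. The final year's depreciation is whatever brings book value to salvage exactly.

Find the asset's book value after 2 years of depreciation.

Depreciable base = $231,376 − $22,800 = $208,576.
Year 1: DB = ⌊$231,376 × 200%/5⌋ = $92,550; SL = ⌊$208,576/5⌋ = $41,715 → take DB $92,550. Book value $138,826.
Year 2: DB = ⌊$138,826 × 200%/5⌋ = $55,530; SL = ⌊$116,026/4⌋ = $29,006 → take DB $55,530. Book value $83,296.

$83,296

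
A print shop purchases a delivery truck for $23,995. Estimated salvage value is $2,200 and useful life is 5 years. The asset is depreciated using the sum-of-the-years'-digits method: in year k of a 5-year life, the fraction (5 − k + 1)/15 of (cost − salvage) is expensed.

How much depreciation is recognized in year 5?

Depreciable base = $23,995 − $2,200 = $21,795.
Sum of the years' digits = 5+4+3+2+1 = 15.
Year 1: $21,795 × 5/15 = $7,265. Book value $16,730.
Year 2: $21,795 × 4/15 = $5,812. Book value $10,918.
Year 3: $21,795 × 3/15 = $4,359. Book value $6,559.
Year 4: $21,795 × 2/15 = $2,906. Book value $3,653.
Year 5: $21,795 × 1/15 = $1,453. Book value $2,200.

$1,453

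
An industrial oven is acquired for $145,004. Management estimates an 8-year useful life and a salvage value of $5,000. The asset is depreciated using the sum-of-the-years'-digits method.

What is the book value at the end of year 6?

Depreciable base = $145,004 − $5,000 = $140,004.
Sum of the years' digits = 8+7+6+5+4+3+2+1 = 36.
Year 1: $140,004 × 8/36 = $31,112. Book value $113,892.
Year 2: $140,004 × 7/36 = $27,223. Book value $86,669.
Year 3: $140,004 × 6/36 = $23,334. Book value $63,335.
Year 4: $140,004 × 5/36 = $19,445. Book value $43,890.
Year 5: $140,004 × 4/36 = $15,556. Book value $28,334.
Year 6: $140,004 × 3/36 = $11,667. Book value $16,667.

$16,667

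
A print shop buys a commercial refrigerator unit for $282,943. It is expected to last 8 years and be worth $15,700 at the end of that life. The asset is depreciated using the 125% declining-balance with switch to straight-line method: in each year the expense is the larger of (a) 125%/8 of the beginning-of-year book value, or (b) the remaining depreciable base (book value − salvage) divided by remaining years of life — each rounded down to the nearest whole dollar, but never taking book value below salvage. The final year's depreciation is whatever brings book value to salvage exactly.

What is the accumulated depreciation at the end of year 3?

Depreciable base = $282,943 − $15,700 = $267,243.
Year 1: DB = ⌊$282,943 × 125%/8⌋ = $44,209; SL = ⌊$267,243/8⌋ = $33,405 → take DB $44,209. Book value $238,734.
Year 2: DB = ⌊$238,734 × 125%/8⌋ = $37,302; SL = ⌊$223,034/7⌋ = $31,862 → take DB $37,302. Book value $201,432.
Year 3: DB = ⌊$201,432 × 125%/8⌋ = $31,473; SL = ⌊$185,732/6⌋ = $30,955 → take DB $31,473. Book value $169,959.
Accumulated through year 3 = $282,943 − $169,959 = $112,984.

$112,984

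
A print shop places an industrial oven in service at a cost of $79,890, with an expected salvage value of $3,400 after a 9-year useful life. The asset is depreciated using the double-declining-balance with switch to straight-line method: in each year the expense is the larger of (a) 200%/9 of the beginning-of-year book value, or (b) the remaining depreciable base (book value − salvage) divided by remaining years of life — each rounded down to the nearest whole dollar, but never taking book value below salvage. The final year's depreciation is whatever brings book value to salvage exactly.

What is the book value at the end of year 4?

Depreciable base = $79,890 − $3,400 = $76,490.
Year 1: DB = ⌊$79,890 × 200%/9⌋ = $17,753; SL = ⌊$76,490/9⌋ = $8,498 → take DB $17,753. Book value $62,137.
Year 2: DB = ⌊$62,137 × 200%/9⌋ = $13,808; SL = ⌊$58,737/8⌋ = $7,342 → take DB $13,808. Book value $48,329.
Year 3: DB = ⌊$48,329 × 200%/9⌋ = $10,739; SL = ⌊$44,929/7⌋ = $6,418 → take DB $10,739. Book value $37,590.
Year 4: DB = ⌊$37,590 × 200%/9⌋ = $8,353; SL = ⌊$34,190/6⌋ = $5,698 → take DB $8,353. Book value $29,237.

$29,237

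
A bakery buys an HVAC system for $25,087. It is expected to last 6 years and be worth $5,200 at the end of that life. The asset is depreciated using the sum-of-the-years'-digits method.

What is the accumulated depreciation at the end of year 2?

Depreciable base = $25,087 − $5,200 = $19,887.
Sum of the years' digits = 6+5+4+3+2+1 = 21.
Year 1: $19,887 × 6/21 = $5,682. Book value $19,405.
Year 2: $19,887 × 5/21 = $4,735. Book value $14,670.
Accumulated through year 2 = $25,087 − $14,670 = $10,417.

$10,417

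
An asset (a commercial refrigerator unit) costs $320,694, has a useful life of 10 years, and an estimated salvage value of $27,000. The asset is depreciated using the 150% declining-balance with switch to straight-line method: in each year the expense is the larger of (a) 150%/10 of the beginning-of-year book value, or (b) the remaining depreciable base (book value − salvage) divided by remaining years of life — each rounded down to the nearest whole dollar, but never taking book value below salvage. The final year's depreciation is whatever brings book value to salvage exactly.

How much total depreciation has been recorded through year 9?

Depreciable base = $320,694 − $27,000 = $293,694.
Year 1: DB = ⌊$320,694 × 150%/10⌋ = $48,104; SL = ⌊$293,694/10⌋ = $29,369 → take DB $48,104. Book value $272,590.
Year 2: DB = ⌊$272,590 × 150%/10⌋ = $40,888; SL = ⌊$245,590/9⌋ = $27,287 → take DB $40,888. Book value $231,702.
Year 3: DB = ⌊$231,702 × 150%/10⌋ = $34,755; SL = ⌊$204,702/8⌋ = $25,587 → take DB $34,755. Book value $196,947.
Year 4: DB = ⌊$196,947 × 150%/10⌋ = $29,542; SL = ⌊$169,947/7⌋ = $24,278 → take DB $29,542. Book value $167,405.
Year 5: DB = ⌊$167,405 × 150%/10⌋ = $25,110; SL = ⌊$140,405/6⌋ = $23,400 → take DB $25,110. Book value $142,295.
Year 6: DB = ⌊$142,295 × 150%/10⌋ = $21,344; SL = ⌊$115,295/5⌋ = $23,059 → take SL $23,059. Book value $119,236.
Year 7: DB = ⌊$119,236 × 150%/10⌋ = $17,885; SL = ⌊$92,236/4⌋ = $23,059 → take SL $23,059. Book value $96,177.
Year 8: DB = ⌊$96,177 × 150%/10⌋ = $14,426; SL = ⌊$69,177/3⌋ = $23,059 → take SL $23,059. Book value $73,118.
Year 9: DB = ⌊$73,118 × 150%/10⌋ = $10,967; SL = ⌊$46,118/2⌋ = $23,059 → take SL $23,059. Book value $50,059.
Accumulated through year 9 = $320,694 − $50,059 = $270,635.

$270,635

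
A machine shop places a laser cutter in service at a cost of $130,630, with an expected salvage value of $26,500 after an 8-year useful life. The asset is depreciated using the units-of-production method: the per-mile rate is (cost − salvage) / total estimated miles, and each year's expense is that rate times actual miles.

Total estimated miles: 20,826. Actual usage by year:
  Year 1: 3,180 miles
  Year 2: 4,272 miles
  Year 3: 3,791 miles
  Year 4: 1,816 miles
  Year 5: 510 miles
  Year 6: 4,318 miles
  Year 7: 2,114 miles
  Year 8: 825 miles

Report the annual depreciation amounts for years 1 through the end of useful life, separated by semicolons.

Depreciable base = $130,630 − $26,500 = $104,130.
Rate = $104,130 / 20,826 miles = $5 per mile.
Year 1: 3,180 × $5 = $15,900. Book value $114,730.
Year 2: 4,272 × $5 = $21,360. Book value $93,370.
Year 3: 3,791 × $5 = $18,955. Book value $74,415.
Year 4: 1,816 × $5 = $9,080. Book value $65,335.
Year 5: 510 × $5 = $2,550. Book value $62,785.
Year 6: 4,318 × $5 = $21,590. Book value $41,195.
Year 7: 2,114 × $5 = $10,570. Book value $30,625.
Year 8: 825 × $5 = $4,125. Book value $26,500.

$15,900; $21,360; $18,955; $9,080; $2,550; $21,590; $10,570; $4,125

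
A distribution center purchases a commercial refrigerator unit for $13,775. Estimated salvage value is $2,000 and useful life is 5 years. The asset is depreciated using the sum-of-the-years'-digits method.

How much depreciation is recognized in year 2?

Depreciable base = $13,775 − $2,000 = $11,775.
Sum of the years' digits = 5+4+3+2+1 = 15.
Year 1: $11,775 × 5/15 = $3,925. Book value $9,850.
Year 2: $11,775 × 4/15 = $3,140. Book value $6,710.

$3,140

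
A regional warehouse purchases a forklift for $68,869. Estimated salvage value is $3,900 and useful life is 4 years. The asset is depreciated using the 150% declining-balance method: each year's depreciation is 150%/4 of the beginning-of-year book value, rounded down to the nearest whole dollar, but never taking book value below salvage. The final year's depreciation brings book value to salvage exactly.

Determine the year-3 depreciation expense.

$10,088

Depreciable base = $68,869 − $3,900 = $64,969.
Year 1: ⌊$68,869 × 150%/4⌋ = $25,825. Book value $43,044.
Year 2: ⌊$43,044 × 150%/4⌋ = $16,141. Book value $26,903.
Year 3: ⌊$26,903 × 150%/4⌋ = $10,088. Book value $16,815.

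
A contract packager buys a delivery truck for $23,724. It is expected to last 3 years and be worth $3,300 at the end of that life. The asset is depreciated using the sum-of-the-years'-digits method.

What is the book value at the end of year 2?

$6,704

Depreciable base = $23,724 − $3,300 = $20,424.
Sum of the years' digits = 3+2+1 = 6.
Year 1: $20,424 × 3/6 = $10,212. Book value $13,512.
Year 2: $20,424 × 2/6 = $6,808. Book value $6,704.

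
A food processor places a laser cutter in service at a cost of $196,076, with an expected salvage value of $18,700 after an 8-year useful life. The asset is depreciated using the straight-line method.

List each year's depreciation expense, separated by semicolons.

$22,172; $22,172; $22,172; $22,172; $22,172; $22,172; $22,172; $22,172

Depreciable base = $196,076 − $18,700 = $177,376.
Annual expense = $177,376 / 8 = $22,172.
End of year 1: book value $173,904.
End of year 2: book value $151,732.
End of year 3: book value $129,560.
End of year 4: book value $107,388.
End of year 5: book value $85,216.
End of year 6: book value $63,044.
End of year 7: book value $40,872.
End of year 8: book value $18,700.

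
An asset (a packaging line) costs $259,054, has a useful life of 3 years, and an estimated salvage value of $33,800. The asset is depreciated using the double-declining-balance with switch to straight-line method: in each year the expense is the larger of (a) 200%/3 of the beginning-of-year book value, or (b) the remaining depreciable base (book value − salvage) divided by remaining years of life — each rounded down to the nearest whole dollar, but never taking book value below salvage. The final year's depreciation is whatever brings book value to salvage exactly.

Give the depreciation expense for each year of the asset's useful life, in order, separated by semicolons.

Depreciable base = $259,054 − $33,800 = $225,254.
Year 1: DB = ⌊$259,054 × 200%/3⌋ = $172,702; SL = ⌊$225,254/3⌋ = $75,084 → take DB $172,702. Book value $86,352.
Year 2: DB = ⌊$86,352 × 200%/3⌋ = $57,568; SL = ⌊$52,552/2⌋ = $26,276 → take DB $57,568, capped at $52,552. Book value $33,800.
Year 3 (final): $33,800 − $33,800 = $0. Book value $33,800.

$172,702; $52,552; $0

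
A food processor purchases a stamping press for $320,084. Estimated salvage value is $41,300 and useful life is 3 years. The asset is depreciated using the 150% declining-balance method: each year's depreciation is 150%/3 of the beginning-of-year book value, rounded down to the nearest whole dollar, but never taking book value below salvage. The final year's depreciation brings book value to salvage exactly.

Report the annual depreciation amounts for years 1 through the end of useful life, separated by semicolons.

$160,042; $80,021; $38,721

Depreciable base = $320,084 − $41,300 = $278,784.
Year 1: ⌊$320,084 × 150%/3⌋ = $160,042. Book value $160,042.
Year 2: ⌊$160,042 × 150%/3⌋ = $80,021. Book value $80,021.
Year 3 (final): $80,021 − $41,300 = $38,721. Book value $41,300.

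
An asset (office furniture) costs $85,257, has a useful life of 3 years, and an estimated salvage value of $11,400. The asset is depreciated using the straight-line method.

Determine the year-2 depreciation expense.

$24,619

Depreciable base = $85,257 − $11,400 = $73,857.
Annual expense = $73,857 / 3 = $24,619.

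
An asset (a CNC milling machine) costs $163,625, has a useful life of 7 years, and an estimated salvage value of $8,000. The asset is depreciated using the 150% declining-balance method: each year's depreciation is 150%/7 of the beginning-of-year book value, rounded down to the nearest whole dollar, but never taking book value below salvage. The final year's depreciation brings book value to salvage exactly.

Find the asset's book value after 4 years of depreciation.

Depreciable base = $163,625 − $8,000 = $155,625.
Year 1: ⌊$163,625 × 150%/7⌋ = $35,062. Book value $128,563.
Year 2: ⌊$128,563 × 150%/7⌋ = $27,549. Book value $101,014.
Year 3: ⌊$101,014 × 150%/7⌋ = $21,645. Book value $79,369.
Year 4: ⌊$79,369 × 150%/7⌋ = $17,007. Book value $62,362.

$62,362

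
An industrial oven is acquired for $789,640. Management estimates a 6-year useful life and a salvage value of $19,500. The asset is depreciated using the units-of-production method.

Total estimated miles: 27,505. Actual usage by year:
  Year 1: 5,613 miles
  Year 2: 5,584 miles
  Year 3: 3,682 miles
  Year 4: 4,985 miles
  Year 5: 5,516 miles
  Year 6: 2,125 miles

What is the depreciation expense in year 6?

Depreciable base = $789,640 − $19,500 = $770,140.
Rate = $770,140 / 27,505 miles = $28 per mile.
Year 1: 5,613 × $28 = $157,164. Book value $632,476.
Year 2: 5,584 × $28 = $156,352. Book value $476,124.
Year 3: 3,682 × $28 = $103,096. Book value $373,028.
Year 4: 4,985 × $28 = $139,580. Book value $233,448.
Year 5: 5,516 × $28 = $154,448. Book value $79,000.
Year 6: 2,125 × $28 = $59,500. Book value $19,500.

$59,500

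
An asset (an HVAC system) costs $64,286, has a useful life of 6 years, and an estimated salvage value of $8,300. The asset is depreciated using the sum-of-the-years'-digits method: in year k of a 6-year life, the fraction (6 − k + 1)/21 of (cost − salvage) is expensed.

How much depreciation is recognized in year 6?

$2,666

Depreciable base = $64,286 − $8,300 = $55,986.
Sum of the years' digits = 6+5+4+3+2+1 = 21.
Year 1: $55,986 × 6/21 = $15,996. Book value $48,290.
Year 2: $55,986 × 5/21 = $13,330. Book value $34,960.
Year 3: $55,986 × 4/21 = $10,664. Book value $24,296.
Year 4: $55,986 × 3/21 = $7,998. Book value $16,298.
Year 5: $55,986 × 2/21 = $5,332. Book value $10,966.
Year 6: $55,986 × 1/21 = $2,666. Book value $8,300.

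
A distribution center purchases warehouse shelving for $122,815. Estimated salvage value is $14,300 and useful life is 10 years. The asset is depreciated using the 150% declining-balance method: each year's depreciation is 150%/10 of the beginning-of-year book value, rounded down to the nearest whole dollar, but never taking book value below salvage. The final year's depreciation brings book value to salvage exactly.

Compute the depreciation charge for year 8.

Depreciable base = $122,815 − $14,300 = $108,515.
Year 1: ⌊$122,815 × 150%/10⌋ = $18,422. Book value $104,393.
Year 2: ⌊$104,393 × 150%/10⌋ = $15,658. Book value $88,735.
Year 3: ⌊$88,735 × 150%/10⌋ = $13,310. Book value $75,425.
Year 4: ⌊$75,425 × 150%/10⌋ = $11,313. Book value $64,112.
Year 5: ⌊$64,112 × 150%/10⌋ = $9,616. Book value $54,496.
Year 6: ⌊$54,496 × 150%/10⌋ = $8,174. Book value $46,322.
Year 7: ⌊$46,322 × 150%/10⌋ = $6,948. Book value $39,374.
Year 8: ⌊$39,374 × 150%/10⌋ = $5,906. Book value $33,468.

$5,906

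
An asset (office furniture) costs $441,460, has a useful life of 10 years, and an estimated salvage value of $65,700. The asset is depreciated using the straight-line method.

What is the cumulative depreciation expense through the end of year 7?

$263,032

Depreciable base = $441,460 − $65,700 = $375,760.
Annual expense = $375,760 / 10 = $37,576.
End of year 1: book value $403,884.
End of year 2: book value $366,308.
End of year 3: book value $328,732.
End of year 4: book value $291,156.
End of year 5: book value $253,580.
End of year 6: book value $216,004.
End of year 7: book value $178,428.
Accumulated through year 7 = $441,460 − $178,428 = $263,032.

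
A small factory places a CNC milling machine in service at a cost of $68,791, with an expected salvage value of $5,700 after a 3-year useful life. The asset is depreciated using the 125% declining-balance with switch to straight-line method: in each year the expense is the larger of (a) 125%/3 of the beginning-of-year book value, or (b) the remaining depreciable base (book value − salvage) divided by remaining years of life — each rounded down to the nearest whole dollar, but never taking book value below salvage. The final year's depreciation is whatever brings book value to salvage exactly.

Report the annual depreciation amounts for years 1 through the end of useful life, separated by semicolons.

$28,662; $17,214; $17,215

Depreciable base = $68,791 − $5,700 = $63,091.
Year 1: DB = ⌊$68,791 × 125%/3⌋ = $28,662; SL = ⌊$63,091/3⌋ = $21,030 → take DB $28,662. Book value $40,129.
Year 2: DB = ⌊$40,129 × 125%/3⌋ = $16,720; SL = ⌊$34,429/2⌋ = $17,214 → take SL $17,214. Book value $22,915.
Year 3 (final): $22,915 − $5,700 = $17,215. Book value $5,700.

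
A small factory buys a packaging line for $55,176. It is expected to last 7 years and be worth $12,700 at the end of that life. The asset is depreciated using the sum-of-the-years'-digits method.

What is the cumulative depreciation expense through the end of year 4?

Depreciable base = $55,176 − $12,700 = $42,476.
Sum of the years' digits = 7+6+5+4+3+2+1 = 28.
Year 1: $42,476 × 7/28 = $10,619. Book value $44,557.
Year 2: $42,476 × 6/28 = $9,102. Book value $35,455.
Year 3: $42,476 × 5/28 = $7,585. Book value $27,870.
Year 4: $42,476 × 4/28 = $6,068. Book value $21,802.
Accumulated through year 4 = $55,176 − $21,802 = $33,374.

$33,374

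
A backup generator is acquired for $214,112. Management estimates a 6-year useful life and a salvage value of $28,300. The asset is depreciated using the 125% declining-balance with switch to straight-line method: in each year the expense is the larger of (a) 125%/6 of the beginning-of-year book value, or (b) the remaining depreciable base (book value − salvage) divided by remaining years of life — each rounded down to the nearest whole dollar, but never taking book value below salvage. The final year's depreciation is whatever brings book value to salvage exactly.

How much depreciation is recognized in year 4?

$25,979

Depreciable base = $214,112 − $28,300 = $185,812.
Year 1: DB = ⌊$214,112 × 125%/6⌋ = $44,606; SL = ⌊$185,812/6⌋ = $30,968 → take DB $44,606. Book value $169,506.
Year 2: DB = ⌊$169,506 × 125%/6⌋ = $35,313; SL = ⌊$141,206/5⌋ = $28,241 → take DB $35,313. Book value $134,193.
Year 3: DB = ⌊$134,193 × 125%/6⌋ = $27,956; SL = ⌊$105,893/4⌋ = $26,473 → take DB $27,956. Book value $106,237.
Year 4: DB = ⌊$106,237 × 125%/6⌋ = $22,132; SL = ⌊$77,937/3⌋ = $25,979 → take SL $25,979. Book value $80,258.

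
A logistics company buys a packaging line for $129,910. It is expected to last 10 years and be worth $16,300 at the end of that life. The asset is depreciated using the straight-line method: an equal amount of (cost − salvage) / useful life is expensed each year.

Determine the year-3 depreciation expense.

Depreciable base = $129,910 − $16,300 = $113,610.
Annual expense = $113,610 / 10 = $11,361.

$11,361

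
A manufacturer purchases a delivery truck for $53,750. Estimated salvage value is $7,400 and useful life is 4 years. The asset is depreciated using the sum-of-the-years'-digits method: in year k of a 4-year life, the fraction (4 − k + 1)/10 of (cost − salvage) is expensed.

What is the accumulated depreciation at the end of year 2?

$32,445

Depreciable base = $53,750 − $7,400 = $46,350.
Sum of the years' digits = 4+3+2+1 = 10.
Year 1: $46,350 × 4/10 = $18,540. Book value $35,210.
Year 2: $46,350 × 3/10 = $13,905. Book value $21,305.
Accumulated through year 2 = $53,750 − $21,305 = $32,445.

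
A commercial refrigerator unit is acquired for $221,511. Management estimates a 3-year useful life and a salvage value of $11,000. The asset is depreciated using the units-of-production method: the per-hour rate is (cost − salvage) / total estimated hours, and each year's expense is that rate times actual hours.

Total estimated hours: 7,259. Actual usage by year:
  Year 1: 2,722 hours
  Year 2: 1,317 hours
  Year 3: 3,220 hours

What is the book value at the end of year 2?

Depreciable base = $221,511 − $11,000 = $210,511.
Rate = $210,511 / 7,259 hours = $29 per hour.
Year 1: 2,722 × $29 = $78,938. Book value $142,573.
Year 2: 1,317 × $29 = $38,193. Book value $104,380.

$104,380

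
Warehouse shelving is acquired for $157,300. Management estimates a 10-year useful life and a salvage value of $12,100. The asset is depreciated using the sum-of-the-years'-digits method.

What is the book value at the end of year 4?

Depreciable base = $157,300 − $12,100 = $145,200.
Sum of the years' digits = 10+9+8+7+6+5+4+3+2+1 = 55.
Year 1: $145,200 × 10/55 = $26,400. Book value $130,900.
Year 2: $145,200 × 9/55 = $23,760. Book value $107,140.
Year 3: $145,200 × 8/55 = $21,120. Book value $86,020.
Year 4: $145,200 × 7/55 = $18,480. Book value $67,540.

$67,540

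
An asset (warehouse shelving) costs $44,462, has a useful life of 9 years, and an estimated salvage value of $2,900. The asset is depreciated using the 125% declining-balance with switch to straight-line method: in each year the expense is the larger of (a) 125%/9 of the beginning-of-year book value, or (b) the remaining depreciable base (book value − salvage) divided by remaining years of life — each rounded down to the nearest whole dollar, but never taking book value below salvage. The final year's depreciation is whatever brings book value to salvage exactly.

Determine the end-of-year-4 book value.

$24,143

Depreciable base = $44,462 − $2,900 = $41,562.
Year 1: DB = ⌊$44,462 × 125%/9⌋ = $6,175; SL = ⌊$41,562/9⌋ = $4,618 → take DB $6,175. Book value $38,287.
Year 2: DB = ⌊$38,287 × 125%/9⌋ = $5,317; SL = ⌊$35,387/8⌋ = $4,423 → take DB $5,317. Book value $32,970.
Year 3: DB = ⌊$32,970 × 125%/9⌋ = $4,579; SL = ⌊$30,070/7⌋ = $4,295 → take DB $4,579. Book value $28,391.
Year 4: DB = ⌊$28,391 × 125%/9⌋ = $3,943; SL = ⌊$25,491/6⌋ = $4,248 → take SL $4,248. Book value $24,143.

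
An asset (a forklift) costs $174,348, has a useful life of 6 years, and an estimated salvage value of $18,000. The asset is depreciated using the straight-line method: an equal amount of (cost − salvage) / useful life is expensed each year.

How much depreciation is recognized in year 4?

Depreciable base = $174,348 − $18,000 = $156,348.
Annual expense = $156,348 / 6 = $26,058.

$26,058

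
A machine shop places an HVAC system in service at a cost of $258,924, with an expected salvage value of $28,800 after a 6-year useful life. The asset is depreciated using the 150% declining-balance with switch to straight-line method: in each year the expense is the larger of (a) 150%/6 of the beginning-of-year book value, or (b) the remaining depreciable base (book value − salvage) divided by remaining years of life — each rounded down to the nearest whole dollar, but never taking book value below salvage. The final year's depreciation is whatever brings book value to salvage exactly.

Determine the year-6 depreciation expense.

$26,563

Depreciable base = $258,924 − $28,800 = $230,124.
Year 1: DB = ⌊$258,924 × 150%/6⌋ = $64,731; SL = ⌊$230,124/6⌋ = $38,354 → take DB $64,731. Book value $194,193.
Year 2: DB = ⌊$194,193 × 150%/6⌋ = $48,548; SL = ⌊$165,393/5⌋ = $33,078 → take DB $48,548. Book value $145,645.
Year 3: DB = ⌊$145,645 × 150%/6⌋ = $36,411; SL = ⌊$116,845/4⌋ = $29,211 → take DB $36,411. Book value $109,234.
Year 4: DB = ⌊$109,234 × 150%/6⌋ = $27,308; SL = ⌊$80,434/3⌋ = $26,811 → take DB $27,308. Book value $81,926.
Year 5: DB = ⌊$81,926 × 150%/6⌋ = $20,481; SL = ⌊$53,126/2⌋ = $26,563 → take SL $26,563. Book value $55,363.
Year 6 (final): $55,363 − $28,800 = $26,563. Book value $28,800.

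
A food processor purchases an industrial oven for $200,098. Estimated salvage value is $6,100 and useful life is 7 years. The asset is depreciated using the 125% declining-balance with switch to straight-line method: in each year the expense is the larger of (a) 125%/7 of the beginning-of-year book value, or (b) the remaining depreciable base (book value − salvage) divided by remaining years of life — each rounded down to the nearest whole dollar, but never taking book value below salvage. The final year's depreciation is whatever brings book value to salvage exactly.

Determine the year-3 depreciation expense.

Depreciable base = $200,098 − $6,100 = $193,998.
Year 1: DB = ⌊$200,098 × 125%/7⌋ = $35,731; SL = ⌊$193,998/7⌋ = $27,714 → take DB $35,731. Book value $164,367.
Year 2: DB = ⌊$164,367 × 125%/7⌋ = $29,351; SL = ⌊$158,267/6⌋ = $26,377 → take DB $29,351. Book value $135,016.
Year 3: DB = ⌊$135,016 × 125%/7⌋ = $24,110; SL = ⌊$128,916/5⌋ = $25,783 → take SL $25,783. Book value $109,233.

$25,783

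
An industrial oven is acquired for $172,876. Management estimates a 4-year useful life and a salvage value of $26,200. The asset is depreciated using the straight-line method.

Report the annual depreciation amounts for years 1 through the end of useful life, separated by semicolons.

Depreciable base = $172,876 − $26,200 = $146,676.
Annual expense = $146,676 / 4 = $36,669.
End of year 1: book value $136,207.
End of year 2: book value $99,538.
End of year 3: book value $62,869.
End of year 4: book value $26,200.

$36,669; $36,669; $36,669; $36,669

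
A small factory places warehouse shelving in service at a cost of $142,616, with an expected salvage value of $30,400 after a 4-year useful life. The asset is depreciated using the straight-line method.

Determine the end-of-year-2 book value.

$86,508

Depreciable base = $142,616 − $30,400 = $112,216.
Annual expense = $112,216 / 4 = $28,054.
End of year 1: book value $114,562.
End of year 2: book value $86,508.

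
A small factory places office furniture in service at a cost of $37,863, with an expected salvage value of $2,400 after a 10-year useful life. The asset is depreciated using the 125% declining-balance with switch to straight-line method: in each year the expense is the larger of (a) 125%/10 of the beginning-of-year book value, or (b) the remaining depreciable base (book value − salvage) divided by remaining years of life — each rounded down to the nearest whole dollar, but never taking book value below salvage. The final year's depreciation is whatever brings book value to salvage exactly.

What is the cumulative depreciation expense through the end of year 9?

Depreciable base = $37,863 − $2,400 = $35,463.
Year 1: DB = ⌊$37,863 × 125%/10⌋ = $4,732; SL = ⌊$35,463/10⌋ = $3,546 → take DB $4,732. Book value $33,131.
Year 2: DB = ⌊$33,131 × 125%/10⌋ = $4,141; SL = ⌊$30,731/9⌋ = $3,414 → take DB $4,141. Book value $28,990.
Year 3: DB = ⌊$28,990 × 125%/10⌋ = $3,623; SL = ⌊$26,590/8⌋ = $3,323 → take DB $3,623. Book value $25,367.
Year 4: DB = ⌊$25,367 × 125%/10⌋ = $3,170; SL = ⌊$22,967/7⌋ = $3,281 → take SL $3,281. Book value $22,086.
Year 5: DB = ⌊$22,086 × 125%/10⌋ = $2,760; SL = ⌊$19,686/6⌋ = $3,281 → take SL $3,281. Book value $18,805.
Year 6: DB = ⌊$18,805 × 125%/10⌋ = $2,350; SL = ⌊$16,405/5⌋ = $3,281 → take SL $3,281. Book value $15,524.
Year 7: DB = ⌊$15,524 × 125%/10⌋ = $1,940; SL = ⌊$13,124/4⌋ = $3,281 → take SL $3,281. Book value $12,243.
Year 8: DB = ⌊$12,243 × 125%/10⌋ = $1,530; SL = ⌊$9,843/3⌋ = $3,281 → take SL $3,281. Book value $8,962.
Year 9: DB = ⌊$8,962 × 125%/10⌋ = $1,120; SL = ⌊$6,562/2⌋ = $3,281 → take SL $3,281. Book value $5,681.
Accumulated through year 9 = $37,863 − $5,681 = $32,182.

$32,182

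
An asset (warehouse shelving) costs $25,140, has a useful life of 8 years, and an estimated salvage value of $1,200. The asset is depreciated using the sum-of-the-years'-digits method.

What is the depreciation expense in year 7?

Depreciable base = $25,140 − $1,200 = $23,940.
Sum of the years' digits = 8+7+6+5+4+3+2+1 = 36.
Year 1: $23,940 × 8/36 = $5,320. Book value $19,820.
Year 2: $23,940 × 7/36 = $4,655. Book value $15,165.
Year 3: $23,940 × 6/36 = $3,990. Book value $11,175.
Year 4: $23,940 × 5/36 = $3,325. Book value $7,850.
Year 5: $23,940 × 4/36 = $2,660. Book value $5,190.
Year 6: $23,940 × 3/36 = $1,995. Book value $3,195.
Year 7: $23,940 × 2/36 = $1,330. Book value $1,865.

$1,330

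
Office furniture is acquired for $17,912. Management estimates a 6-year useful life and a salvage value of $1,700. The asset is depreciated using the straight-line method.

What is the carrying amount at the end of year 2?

$12,508

Depreciable base = $17,912 − $1,700 = $16,212.
Annual expense = $16,212 / 6 = $2,702.
End of year 1: book value $15,210.
End of year 2: book value $12,508.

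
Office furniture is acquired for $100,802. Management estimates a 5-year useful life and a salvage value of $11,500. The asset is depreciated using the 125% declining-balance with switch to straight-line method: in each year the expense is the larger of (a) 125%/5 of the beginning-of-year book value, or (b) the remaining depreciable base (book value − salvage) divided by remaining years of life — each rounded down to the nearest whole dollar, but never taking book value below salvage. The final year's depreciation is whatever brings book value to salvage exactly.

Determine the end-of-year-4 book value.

Depreciable base = $100,802 − $11,500 = $89,302.
Year 1: DB = ⌊$100,802 × 125%/5⌋ = $25,200; SL = ⌊$89,302/5⌋ = $17,860 → take DB $25,200. Book value $75,602.
Year 2: DB = ⌊$75,602 × 125%/5⌋ = $18,900; SL = ⌊$64,102/4⌋ = $16,025 → take DB $18,900. Book value $56,702.
Year 3: DB = ⌊$56,702 × 125%/5⌋ = $14,175; SL = ⌊$45,202/3⌋ = $15,067 → take SL $15,067. Book value $41,635.
Year 4: DB = ⌊$41,635 × 125%/5⌋ = $10,408; SL = ⌊$30,135/2⌋ = $15,067 → take SL $15,067. Book value $26,568.

$26,568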